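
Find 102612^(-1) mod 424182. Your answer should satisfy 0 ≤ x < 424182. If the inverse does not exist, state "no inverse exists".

Compute gcd(102612, 424182):
424182 = 4·102612 + 13734
102612 = 7·13734 + 6474
13734 = 2·6474 + 786
6474 = 8·786 + 186
786 = 4·186 + 42
186 = 4·42 + 18
42 = 2·18 + 6
18 = 3·6 + 0
Since gcd = 6 > 1, 102612 is not a unit mod 424182.

no inverse exists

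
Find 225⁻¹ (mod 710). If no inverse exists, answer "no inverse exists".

no inverse exists

Compute gcd(225, 710):
710 = 3×225 + 35
225 = 6×35 + 15
35 = 2×15 + 5
15 = 3×5 + 0
gcd(225, 710) = 5 ≠ 1, so 225 has no multiplicative inverse modulo 710.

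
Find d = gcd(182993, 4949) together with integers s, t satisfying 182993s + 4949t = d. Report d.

1

Apply Euclid's algorithm to 182993 and 4949:
182993 = 36·4949 + 4829
4949 = 1·4829 + 120
4829 = 40·120 + 29
120 = 4·29 + 4
29 = 7·4 + 1
4 = 4·1 + 0
gcd(182993, 4949) = 1.
Working backward:
1 = 29 − 7·4
1 = −7·120 + 29·29
1 = 29·4829 − 1167·120
1 = −1167·4949 + 1196·4829
1 = 1196·182993 − 44223·4949
So 1 = (1196)·182993 + (-44223)·4949.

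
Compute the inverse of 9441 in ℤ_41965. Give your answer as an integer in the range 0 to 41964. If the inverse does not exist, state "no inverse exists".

31706

Extended Euclidean algorithm:
41965 = 4*9441 + 4201
9441 = 2*4201 + 1039
4201 = 4*1039 + 45
1039 = 23*45 + 4
45 = 11*4 + 1
4 = 4*1 + 0
gcd = 1, so the inverse exists. Back-substitute:
1 = 45 − 11·4
1 = −11·1039 + 254·45
1 = 254·4201 − 1027·1039
1 = −1027·9441 + 2308·4201
1 = 2308·41965 − 10259·9441
Hence 9441⁻¹ ≡ -10259 ≡ 31706 (mod 41965).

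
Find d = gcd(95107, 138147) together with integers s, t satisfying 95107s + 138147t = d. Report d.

Euclidean algorithm:
138147 = 1*95107 + 43040
95107 = 2*43040 + 9027
43040 = 4*9027 + 6932
9027 = 1*6932 + 2095
6932 = 3*2095 + 647
2095 = 3*647 + 154
647 = 4*154 + 31
154 = 4*31 + 30
31 = 1*30 + 1
30 = 30*1 + 0
gcd(95107, 138147) = 1.
Working backward:
1 = 31 − 30
1 = −154 + 5·31
1 = 5·647 − 21·154
1 = −21·2095 + 68·647
1 = 68·6932 − 225·2095
1 = −225·9027 + 293·6932
1 = 293·43040 − 1397·9027
1 = −1397·95107 + 3087·43040
1 = 3087·138147 − 4484·95107
So 1 = (3087)·138147 + (-4484)·95107.

1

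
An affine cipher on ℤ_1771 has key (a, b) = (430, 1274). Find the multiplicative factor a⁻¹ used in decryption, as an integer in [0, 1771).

Run Euclid on (1771, 430):
1771 = 4*430 + 51
430 = 8*51 + 22
51 = 2*22 + 7
22 = 3*7 + 1
7 = 7*1 + 0
Since gcd(430, 1771) = 1, back-substitute to write 1 as a combination:
1 = 22 − 3·7
1 = −3·51 + 7·22
1 = 7·430 − 59·51
1 = −59·1771 + 243·430
So 430·243 ≡ 1 (mod 1771).

243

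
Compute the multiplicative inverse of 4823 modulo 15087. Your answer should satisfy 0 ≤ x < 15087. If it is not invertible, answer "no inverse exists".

3491

gcd(15087, 4823) by repeated division:
15087 = 3·4823 + 618
4823 = 7·618 + 497
618 = 1·497 + 121
497 = 4·121 + 13
121 = 9·13 + 4
13 = 3·4 + 1
4 = 4·1 + 0
The gcd is 1. Working backward:
1 = 13 − 3·4
1 = −3·121 + 28·13
1 = 28·497 − 115·121
1 = −115·618 + 143·497
1 = 143·4823 − 1116·618
1 = −1116·15087 + 3491·4823
So 4823·3491 ≡ 1 (mod 15087).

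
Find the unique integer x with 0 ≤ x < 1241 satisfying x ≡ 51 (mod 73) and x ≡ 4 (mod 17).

854

Write x = 51 + 73·k. Then 73·k ≡ 4 − 51 ≡ 4 (mod 17).
Need 73⁻¹ mod 17. Extended Euclid on (17, 5):
17 = 3*5 + 2
5 = 2*2 + 1
2 = 2*1 + 0
Back-substitute:
1 = 5 − 2·2
1 = −2·17 + 7·5
73⁻¹ ≡ 7 (mod 17), so k ≡ 7·4 ≡ 11 (mod 17).
x = 51 + 73·11 = 854.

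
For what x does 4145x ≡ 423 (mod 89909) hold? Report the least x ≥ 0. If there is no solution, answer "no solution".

First find gcd(4145, 89909):
89909 = 21·4145 + 2864
4145 = 1·2864 + 1281
2864 = 2·1281 + 302
1281 = 4·302 + 73
302 = 4·73 + 10
73 = 7·10 + 3
10 = 3·3 + 1
3 = 3·1 + 0
gcd = 1, so a unique solution mod 89909 exists.
Back-substitute for the Bézout coefficients:
1 = 10 − 3·3
1 = −3·73 + 22·10
1 = 22·302 − 91·73
1 = −91·1281 + 386·302
1 = 386·2864 − 863·1281
1 = −863·4145 + 1249·2864
1 = 1249·89909 − 27092·4145
So 4145·(-27092) ≡ 1 (mod 89909), giving 4145⁻¹ ≡ 62817.
x ≡ 4145⁻¹·423 ≡ 62817·423 ≡ 48436 (mod 89909).

48436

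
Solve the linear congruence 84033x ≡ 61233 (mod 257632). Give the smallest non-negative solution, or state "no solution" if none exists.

First find gcd(84033, 257632):
257632 = 3×84033 + 5533
84033 = 15×5533 + 1038
5533 = 5×1038 + 343
1038 = 3×343 + 9
343 = 38×9 + 1
9 = 9×1 + 0
gcd = 1, so a unique solution mod 257632 exists.
Back-substitute for the Bézout coefficients:
1 = 343 − 38·9
1 = −38·1038 + 115·343
1 = 115·5533 − 613·1038
1 = −613·84033 + 9310·5533
1 = 9310·257632 − 28543·84033
So 84033·(-28543) ≡ 1 (mod 257632), giving 84033⁻¹ ≡ 229089.
x ≡ 84033⁻¹·61233 ≡ 229089·61233 ≡ 1969 (mod 257632).

1969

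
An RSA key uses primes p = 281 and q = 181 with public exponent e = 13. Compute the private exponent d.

φ(n) = (p−1)(q−1) = 280·180 = 50400.
Need d with 13·d ≡ 1 (mod 50400). Apply the extended Euclidean algorithm:
50400 = 3876·13 + 12
13 = 1·12 + 1
12 = 12·1 + 0
Back-substitute:
1 = 13 − 12
1 = −50400 + 3877·13
So 13·3877 ≡ 1 (mod 50400), hence d = 3877.

3877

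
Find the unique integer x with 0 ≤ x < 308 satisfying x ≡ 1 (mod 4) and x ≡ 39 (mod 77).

193

Write x = 1 + 4·k. Then 4·k ≡ 39 − 1 ≡ 38 (mod 77).
Need 4⁻¹ mod 77. Extended Euclid on (77, 4):
77 = 19×4 + 1
4 = 4×1 + 0
Back-substitute:
1 = 77 − 19·4
4⁻¹ ≡ 58 (mod 77), so k ≡ 58·38 ≡ 48 (mod 77).
x = 1 + 4·48 = 193.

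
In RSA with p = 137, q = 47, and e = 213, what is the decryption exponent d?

φ(n) = (p−1)(q−1) = 136·46 = 6256.
Need d with 213·d ≡ 1 (mod 6256). Apply the extended Euclidean algorithm:
6256 = 29·213 + 79
213 = 2·79 + 55
79 = 1·55 + 24
55 = 2·24 + 7
24 = 3·7 + 3
7 = 2·3 + 1
3 = 3·1 + 0
Back-substitute:
1 = 7 − 2·3
1 = −2·24 + 7·7
1 = 7·55 − 16·24
1 = −16·79 + 23·55
1 = 23·213 − 62·79
1 = −62·6256 + 1821·213
So 213·1821 ≡ 1 (mod 6256), hence d = 1821.

1821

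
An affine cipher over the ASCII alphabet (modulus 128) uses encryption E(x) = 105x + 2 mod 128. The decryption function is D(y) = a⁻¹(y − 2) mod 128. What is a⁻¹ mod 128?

Extended Euclidean algorithm:
128 = 1×105 + 23
105 = 4×23 + 13
23 = 1×13 + 10
13 = 1×10 + 3
10 = 3×3 + 1
3 = 3×1 + 0
gcd = 1, so the inverse exists. Back-substitute:
1 = 10 − 3·3
1 = −3·13 + 4·10
1 = 4·23 − 7·13
1 = −7·105 + 32·23
1 = 32·128 − 39·105
So 105·(-39) ≡ 1 (mod 128), and -39 ≡ 89 (mod 128).

89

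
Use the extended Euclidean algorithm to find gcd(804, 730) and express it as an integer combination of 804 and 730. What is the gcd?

2

Apply Euclid's algorithm to 804 and 730:
804 = 1*730 + 74
730 = 9*74 + 64
74 = 1*64 + 10
64 = 6*10 + 4
10 = 2*4 + 2
4 = 2*2 + 0
gcd(804, 730) = 2.
Working backward:
2 = 10 − 2·4
2 = −2·64 + 13·10
2 = 13·74 − 15·64
2 = −15·730 + 148·74
2 = 148·804 − 163·730
So 2 = (148)·804 + (-163)·730.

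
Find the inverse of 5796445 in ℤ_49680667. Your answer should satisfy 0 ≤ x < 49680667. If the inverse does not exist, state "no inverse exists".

41465576

Apply the Euclidean algorithm to 49680667 and 5796445:
49680667 = 8*5796445 + 3309107
5796445 = 1*3309107 + 2487338
3309107 = 1*2487338 + 821769
2487338 = 3*821769 + 22031
821769 = 37*22031 + 6622
22031 = 3*6622 + 2165
6622 = 3*2165 + 127
2165 = 17*127 + 6
127 = 21*6 + 1
6 = 6*1 + 0
Since gcd(5796445, 49680667) = 1, back-substitute to write 1 as a combination:
1 = 127 − 21·6
1 = −21·2165 + 358·127
1 = 358·6622 − 1095·2165
1 = −1095·22031 + 3643·6622
1 = 3643·821769 − 135886·22031
1 = −135886·2487338 + 411301·821769
1 = 411301·3309107 − 547187·2487338
1 = −547187·5796445 + 958488·3309107
1 = 958488·49680667 − 8215091·5796445
Hence 5796445⁻¹ ≡ -8215091 ≡ 41465576 (mod 49680667).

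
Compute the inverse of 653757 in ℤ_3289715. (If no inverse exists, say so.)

no inverse exists

Compute gcd(653757, 3289715):
3289715 = 5×653757 + 20930
653757 = 31×20930 + 4927
20930 = 4×4927 + 1222
4927 = 4×1222 + 39
1222 = 31×39 + 13
39 = 3×13 + 0
gcd(653757, 3289715) = 13 ≠ 1, so 653757 has no multiplicative inverse modulo 3289715.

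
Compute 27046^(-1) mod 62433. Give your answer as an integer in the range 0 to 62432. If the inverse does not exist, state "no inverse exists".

Extended Euclidean algorithm:
62433 = 2×27046 + 8341
27046 = 3×8341 + 2023
8341 = 4×2023 + 249
2023 = 8×249 + 31
249 = 8×31 + 1
31 = 31×1 + 0
The gcd is 1. Working backward:
1 = 249 − 8·31
1 = −8·2023 + 65·249
1 = 65·8341 − 268·2023
1 = −268·27046 + 869·8341
1 = 869·62433 − 2006·27046
So 27046·(-2006) ≡ 1 (mod 62433), and -2006 ≡ 60427 (mod 62433).

60427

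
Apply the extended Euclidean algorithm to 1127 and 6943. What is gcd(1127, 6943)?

Euclidean algorithm:
6943 = 6*1127 + 181
1127 = 6*181 + 41
181 = 4*41 + 17
41 = 2*17 + 7
17 = 2*7 + 3
7 = 2*3 + 1
3 = 3*1 + 0
gcd(1127, 6943) = 1.
Working backward:
1 = 7 − 2·3
1 = −2·17 + 5·7
1 = 5·41 − 12·17
1 = −12·181 + 53·41
1 = 53·1127 − 330·181
1 = −330·6943 + 2033·1127
So 1 = (-330)·6943 + (2033)·1127.

1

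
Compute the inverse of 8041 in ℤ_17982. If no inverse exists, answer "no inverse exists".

4363

Run Euclid on (17982, 8041):
17982 = 2×8041 + 1900
8041 = 4×1900 + 441
1900 = 4×441 + 136
441 = 3×136 + 33
136 = 4×33 + 4
33 = 8×4 + 1
4 = 4×1 + 0
The gcd is 1. Working backward:
1 = 33 − 8·4
1 = −8·136 + 33·33
1 = 33·441 − 107·136
1 = −107·1900 + 461·441
1 = 461·8041 − 1951·1900
1 = −1951·17982 + 4363·8041
So 8041·4363 ≡ 1 (mod 17982).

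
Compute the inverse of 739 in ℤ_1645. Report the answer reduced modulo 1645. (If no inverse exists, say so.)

394

gcd(1645, 739) by repeated division:
1645 = 2*739 + 167
739 = 4*167 + 71
167 = 2*71 + 25
71 = 2*25 + 21
25 = 1*21 + 4
21 = 5*4 + 1
4 = 4*1 + 0
gcd = 1, so the inverse exists. Back-substitute:
1 = 21 − 5·4
1 = −5·25 + 6·21
1 = 6·71 − 17·25
1 = −17·167 + 40·71
1 = 40·739 − 177·167
1 = −177·1645 + 394·739
So 739·394 ≡ 1 (mod 1645).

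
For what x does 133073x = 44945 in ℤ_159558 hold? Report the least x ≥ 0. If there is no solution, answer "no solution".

First find gcd(133073, 159558):
159558 = 1×133073 + 26485
133073 = 5×26485 + 648
26485 = 40×648 + 565
648 = 1×565 + 83
565 = 6×83 + 67
83 = 1×67 + 16
67 = 4×16 + 3
16 = 5×3 + 1
3 = 3×1 + 0
gcd = 1, so a unique solution mod 159558 exists.
Back-substitute for the Bézout coefficients:
1 = 16 − 5·3
1 = −5·67 + 21·16
1 = 21·83 − 26·67
1 = −26·565 + 177·83
1 = 177·648 − 203·565
1 = −203·26485 + 8297·648
1 = 8297·133073 − 41688·26485
1 = −41688·159558 + 49985·133073
So 133073·(49985) ≡ 1 (mod 159558), giving 133073⁻¹ ≡ 49985.
x ≡ 133073⁻¹·44945 ≡ 49985·44945 ≡ 158743 (mod 159558).

158743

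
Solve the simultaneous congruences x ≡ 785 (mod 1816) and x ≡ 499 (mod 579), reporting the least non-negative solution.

Write x = 785 + 1816·k. Then 1816·k ≡ 499 − 785 ≡ 293 (mod 579).
Need 1816⁻¹ mod 579. Extended Euclid on (579, 79):
579 = 7·79 + 26
79 = 3·26 + 1
26 = 26·1 + 0
Back-substitute:
1 = 79 − 3·26
1 = −3·579 + 22·79
1816⁻¹ ≡ 22 (mod 579), so k ≡ 22·293 ≡ 77 (mod 579).
x = 785 + 1816·77 = 140617.

140617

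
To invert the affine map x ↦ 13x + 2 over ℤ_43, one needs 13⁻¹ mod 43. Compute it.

10

Apply the Euclidean algorithm to 43 and 13:
43 = 3*13 + 4
13 = 3*4 + 1
4 = 4*1 + 0
Since gcd(13, 43) = 1, back-substitute to write 1 as a combination:
1 = 13 − 3·4
1 = −3·43 + 10·13
So 13·10 ≡ 1 (mod 43).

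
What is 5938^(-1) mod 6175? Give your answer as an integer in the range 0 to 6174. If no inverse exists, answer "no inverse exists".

1902

Extended Euclidean algorithm:
6175 = 1×5938 + 237
5938 = 25×237 + 13
237 = 18×13 + 3
13 = 4×3 + 1
3 = 3×1 + 0
The gcd is 1. Working backward:
1 = 13 − 4·3
1 = −4·237 + 73·13
1 = 73·5938 − 1829·237
1 = −1829·6175 + 1902·5938
So 5938·1902 ≡ 1 (mod 6175).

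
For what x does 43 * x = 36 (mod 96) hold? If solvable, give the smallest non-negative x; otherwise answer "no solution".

12

First find gcd(43, 96):
96 = 2*43 + 10
43 = 4*10 + 3
10 = 3*3 + 1
3 = 3*1 + 0
gcd = 1, so a unique solution mod 96 exists.
Back-substitute for the Bézout coefficients:
1 = 10 − 3·3
1 = −3·43 + 13·10
1 = 13·96 − 29·43
So 43·(-29) ≡ 1 (mod 96), giving 43⁻¹ ≡ 67.
x ≡ 43⁻¹·36 ≡ 67·36 ≡ 12 (mod 96).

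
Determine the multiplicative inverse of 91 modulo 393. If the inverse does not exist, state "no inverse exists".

298

Extended Euclidean algorithm:
393 = 4×91 + 29
91 = 3×29 + 4
29 = 7×4 + 1
4 = 4×1 + 0
The gcd is 1. Working backward:
1 = 29 − 7·4
1 = −7·91 + 22·29
1 = 22·393 − 95·91
Thus 91·(-95) ≡ 1 (mod 393); reducing, -95 mod 393 = 298.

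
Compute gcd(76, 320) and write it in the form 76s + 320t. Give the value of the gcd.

Apply Euclid's algorithm to 320 and 76:
320 = 4*76 + 16
76 = 4*16 + 12
16 = 1*12 + 4
12 = 3*4 + 0
gcd(76, 320) = 4.
Express as a combination:
4 = 16 − 12
4 = −76 + 5·16
4 = 5·320 − 21·76
So 4 = (5)·320 + (-21)·76.

4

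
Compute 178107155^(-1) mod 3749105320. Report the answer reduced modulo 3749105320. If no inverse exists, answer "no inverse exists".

no inverse exists

Compute gcd(178107155, 3749105320):
3749105320 = 21×178107155 + 8855065
178107155 = 20×8855065 + 1005855
8855065 = 8×1005855 + 808225
1005855 = 1×808225 + 197630
808225 = 4×197630 + 17705
197630 = 11×17705 + 2875
17705 = 6×2875 + 455
2875 = 6×455 + 145
455 = 3×145 + 20
145 = 7×20 + 5
20 = 4×5 + 0
The gcd is 5, not 1, hence no inverse exists.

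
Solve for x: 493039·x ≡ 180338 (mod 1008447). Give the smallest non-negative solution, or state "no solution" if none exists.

36185

First find gcd(493039, 1008447):
1008447 = 2·493039 + 22369
493039 = 22·22369 + 921
22369 = 24·921 + 265
921 = 3·265 + 126
265 = 2·126 + 13
126 = 9·13 + 9
13 = 1·9 + 4
9 = 2·4 + 1
4 = 4·1 + 0
gcd = 1, so a unique solution mod 1008447 exists.
Back-substitute for the Bézout coefficients:
1 = 9 − 2·4
1 = −2·13 + 3·9
1 = 3·126 − 29·13
1 = −29·265 + 61·126
1 = 61·921 − 212·265
1 = −212·22369 + 5149·921
1 = 5149·493039 − 113490·22369
1 = −113490·1008447 + 232129·493039
So 493039·(232129) ≡ 1 (mod 1008447), giving 493039⁻¹ ≡ 232129.
x ≡ 493039⁻¹·180338 ≡ 232129·180338 ≡ 36185 (mod 1008447).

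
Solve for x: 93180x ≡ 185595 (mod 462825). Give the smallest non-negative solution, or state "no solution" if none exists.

First find gcd(93180, 462825):
462825 = 4×93180 + 90105
93180 = 1×90105 + 3075
90105 = 29×3075 + 930
3075 = 3×930 + 285
930 = 3×285 + 75
285 = 3×75 + 60
75 = 1×60 + 15
60 = 4×15 + 0
gcd = 15 and 15 | 185595, so solutions exist. Divide through by 15: 6212x ≡ 12373 (mod 30855).
Now find 6212⁻¹ mod 30855:
30855 = 4·6212 + 6007
6212 = 1·6007 + 205
6007 = 29·205 + 62
205 = 3·62 + 19
62 = 3·19 + 5
19 = 3·5 + 4
5 = 1·4 + 1
4 = 4·1 + 0
Back-substitute:
1 = 5 − 4
1 = −19 + 4·5
1 = 4·62 − 13·19
1 = −13·205 + 43·62
1 = 43·6007 − 1260·205
1 = −1260·6212 + 1303·6007
1 = 1303·30855 − 6472·6212
So 6212·(-6472) ≡ 1 (mod 30855), i.e. 6212⁻¹ ≡ 24383.
Then x ≡ 24383·12373 ≡ 21524 (mod 30855); the smallest non-negative solution is x = 21524.

21524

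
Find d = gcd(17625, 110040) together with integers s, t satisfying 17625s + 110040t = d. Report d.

15

Apply Euclid's algorithm to 110040 and 17625:
110040 = 6·17625 + 4290
17625 = 4·4290 + 465
4290 = 9·465 + 105
465 = 4·105 + 45
105 = 2·45 + 15
45 = 3·15 + 0
gcd(17625, 110040) = 15.
Express as a combination:
15 = 105 − 2·45
15 = −2·465 + 9·105
15 = 9·4290 − 83·465
15 = −83·17625 + 341·4290
15 = 341·110040 − 2129·17625
So 15 = (341)·110040 + (-2129)·17625.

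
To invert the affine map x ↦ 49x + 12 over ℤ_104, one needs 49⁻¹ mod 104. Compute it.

Run Euclid on (104, 49):
104 = 2·49 + 6
49 = 8·6 + 1
6 = 6·1 + 0
Since gcd(49, 104) = 1, back-substitute to write 1 as a combination:
1 = 49 − 8·6
1 = −8·104 + 17·49
So 49·17 ≡ 1 (mod 104).

17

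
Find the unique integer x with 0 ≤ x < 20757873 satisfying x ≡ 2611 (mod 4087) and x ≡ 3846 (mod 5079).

18181587

Write x = 2611 + 4087·k. Then 4087·k ≡ 3846 − 2611 ≡ 1235 (mod 5079).
Need 4087⁻¹ mod 5079. Extended Euclid on (5079, 4087):
5079 = 1·4087 + 992
4087 = 4·992 + 119
992 = 8·119 + 40
119 = 2·40 + 39
40 = 1·39 + 1
39 = 39·1 + 0
Back-substitute:
1 = 40 − 39
1 = −119 + 3·40
1 = 3·992 − 25·119
1 = −25·4087 + 103·992
1 = 103·5079 − 128·4087
4087⁻¹ ≡ 4951 (mod 5079), so k ≡ 4951·1235 ≡ 4448 (mod 5079).
x = 2611 + 4087·4448 = 18181587.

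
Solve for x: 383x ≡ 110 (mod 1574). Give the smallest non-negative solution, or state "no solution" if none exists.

First find gcd(383, 1574):
1574 = 4*383 + 42
383 = 9*42 + 5
42 = 8*5 + 2
5 = 2*2 + 1
2 = 2*1 + 0
gcd = 1, so a unique solution mod 1574 exists.
Back-substitute for the Bézout coefficients:
1 = 5 − 2·2
1 = −2·42 + 17·5
1 = 17·383 − 155·42
1 = −155·1574 + 637·383
So 383·(637) ≡ 1 (mod 1574), giving 383⁻¹ ≡ 637.
x ≡ 383⁻¹·110 ≡ 637·110 ≡ 814 (mod 1574).

814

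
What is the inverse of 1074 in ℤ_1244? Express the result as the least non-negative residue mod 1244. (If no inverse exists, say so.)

Compute gcd(1074, 1244):
1244 = 1·1074 + 170
1074 = 6·170 + 54
170 = 3·54 + 8
54 = 6·8 + 6
8 = 1·6 + 2
6 = 3·2 + 0
The gcd is 2, not 1, hence no inverse exists.

no inverse exists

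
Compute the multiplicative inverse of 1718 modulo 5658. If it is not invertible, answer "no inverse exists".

Compute gcd(1718, 5658):
5658 = 3·1718 + 504
1718 = 3·504 + 206
504 = 2·206 + 92
206 = 2·92 + 22
92 = 4·22 + 4
22 = 5·4 + 2
4 = 2·2 + 0
The gcd is 2, not 1, hence no inverse exists.

no inverse exists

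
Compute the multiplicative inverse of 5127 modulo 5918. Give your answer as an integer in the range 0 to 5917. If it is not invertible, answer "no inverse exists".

gcd(5918, 5127) by repeated division:
5918 = 1·5127 + 791
5127 = 6·791 + 381
791 = 2·381 + 29
381 = 13·29 + 4
29 = 7·4 + 1
4 = 4·1 + 0
Since gcd(5127, 5918) = 1, back-substitute to write 1 as a combination:
1 = 29 − 7·4
1 = −7·381 + 92·29
1 = 92·791 − 191·381
1 = −191·5127 + 1238·791
1 = 1238·5918 − 1429·5127
Hence 5127⁻¹ ≡ -1429 ≡ 4489 (mod 5918).

4489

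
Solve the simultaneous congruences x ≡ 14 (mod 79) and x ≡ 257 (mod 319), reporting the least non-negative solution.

Write x = 14 + 79·k. Then 79·k ≡ 257 − 14 ≡ 243 (mod 319).
Need 79⁻¹ mod 319. Extended Euclid on (319, 79):
319 = 4·79 + 3
79 = 26·3 + 1
3 = 3·1 + 0
Back-substitute:
1 = 79 − 26·3
1 = −26·319 + 105·79
79⁻¹ ≡ 105 (mod 319), so k ≡ 105·243 ≡ 314 (mod 319).
x = 14 + 79·314 = 24820.

24820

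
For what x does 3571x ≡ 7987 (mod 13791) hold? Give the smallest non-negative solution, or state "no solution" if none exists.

7282

First find gcd(3571, 13791):
13791 = 3*3571 + 3078
3571 = 1*3078 + 493
3078 = 6*493 + 120
493 = 4*120 + 13
120 = 9*13 + 3
13 = 4*3 + 1
3 = 3*1 + 0
gcd = 1, so a unique solution mod 13791 exists.
Back-substitute for the Bézout coefficients:
1 = 13 − 4·3
1 = −4·120 + 37·13
1 = 37·493 − 152·120
1 = −152·3078 + 949·493
1 = 949·3571 − 1101·3078
1 = −1101·13791 + 4252·3571
So 3571·(4252) ≡ 1 (mod 13791), giving 3571⁻¹ ≡ 4252.
x ≡ 3571⁻¹·7987 ≡ 4252·7987 ≡ 7282 (mod 13791).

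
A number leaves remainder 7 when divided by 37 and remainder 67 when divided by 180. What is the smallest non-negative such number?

2227

Write x = 7 + 37·k. Then 37·k ≡ 67 − 7 ≡ 60 (mod 180).
Need 37⁻¹ mod 180. Extended Euclid on (180, 37):
180 = 4*37 + 32
37 = 1*32 + 5
32 = 6*5 + 2
5 = 2*2 + 1
2 = 2*1 + 0
Back-substitute:
1 = 5 − 2·2
1 = −2·32 + 13·5
1 = 13·37 − 15·32
1 = −15·180 + 73·37
37⁻¹ ≡ 73 (mod 180), so k ≡ 73·60 ≡ 60 (mod 180).
x = 7 + 37·60 = 2227.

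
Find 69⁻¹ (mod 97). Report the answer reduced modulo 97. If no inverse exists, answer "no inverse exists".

Run Euclid on (97, 69):
97 = 1×69 + 28
69 = 2×28 + 13
28 = 2×13 + 2
13 = 6×2 + 1
2 = 2×1 + 0
The gcd is 1. Working backward:
1 = 13 − 6·2
1 = −6·28 + 13·13
1 = 13·69 − 32·28
1 = −32·97 + 45·69
So 69·45 ≡ 1 (mod 97).

45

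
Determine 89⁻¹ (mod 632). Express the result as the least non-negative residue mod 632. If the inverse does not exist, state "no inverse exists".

Apply the Euclidean algorithm to 632 and 89:
632 = 7*89 + 9
89 = 9*9 + 8
9 = 1*8 + 1
8 = 8*1 + 0
gcd = 1, so the inverse exists. Back-substitute:
1 = 9 − 8
1 = −89 + 10·9
1 = 10·632 − 71·89
Thus 89·(-71) ≡ 1 (mod 632); reducing, -71 mod 632 = 561.

561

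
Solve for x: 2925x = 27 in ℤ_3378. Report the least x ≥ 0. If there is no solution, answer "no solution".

First find gcd(2925, 3378):
3378 = 1·2925 + 453
2925 = 6·453 + 207
453 = 2·207 + 39
207 = 5·39 + 12
39 = 3·12 + 3
12 = 4·3 + 0
gcd = 3 and 3 | 27, so solutions exist. Divide through by 3: 975x ≡ 9 (mod 1126).
Now find 975⁻¹ mod 1126:
1126 = 1×975 + 151
975 = 6×151 + 69
151 = 2×69 + 13
69 = 5×13 + 4
13 = 3×4 + 1
4 = 4×1 + 0
Back-substitute:
1 = 13 − 3·4
1 = −3·69 + 16·13
1 = 16·151 − 35·69
1 = −35·975 + 226·151
1 = 226·1126 − 261·975
So 975·(-261) ≡ 1 (mod 1126), i.e. 975⁻¹ ≡ 865.
Then x ≡ 865·9 ≡ 1029 (mod 1126); the smallest non-negative solution is x = 1029.

1029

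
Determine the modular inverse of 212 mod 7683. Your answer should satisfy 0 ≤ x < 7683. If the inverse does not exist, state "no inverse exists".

Extended Euclidean algorithm:
7683 = 36·212 + 51
212 = 4·51 + 8
51 = 6·8 + 3
8 = 2·3 + 2
3 = 1·2 + 1
2 = 2·1 + 0
gcd = 1, so the inverse exists. Back-substitute:
1 = 3 − 2
1 = −8 + 3·3
1 = 3·51 − 19·8
1 = −19·212 + 79·51
1 = 79·7683 − 2863·212
So 212·(-2863) ≡ 1 (mod 7683), and -2863 ≡ 4820 (mod 7683).

4820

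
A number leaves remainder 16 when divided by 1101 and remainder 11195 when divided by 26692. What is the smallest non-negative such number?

9753775

Write x = 16 + 1101·k. Then 1101·k ≡ 11195 − 16 ≡ 11179 (mod 26692).
Need 1101⁻¹ mod 26692. Extended Euclid on (26692, 1101):
26692 = 24·1101 + 268
1101 = 4·268 + 29
268 = 9·29 + 7
29 = 4·7 + 1
7 = 7·1 + 0
Back-substitute:
1 = 29 − 4·7
1 = −4·268 + 37·29
1 = 37·1101 − 152·268
1 = −152·26692 + 3685·1101
1101⁻¹ ≡ 3685 (mod 26692), so k ≡ 3685·11179 ≡ 8859 (mod 26692).
x = 16 + 1101·8859 = 9753775.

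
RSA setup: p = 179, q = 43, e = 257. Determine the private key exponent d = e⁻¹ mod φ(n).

1949

φ(n) = (p−1)(q−1) = 178·42 = 7476.
Need d with 257·d ≡ 1 (mod 7476). Apply the extended Euclidean algorithm:
7476 = 29*257 + 23
257 = 11*23 + 4
23 = 5*4 + 3
4 = 1*3 + 1
3 = 3*1 + 0
Back-substitute:
1 = 4 − 3
1 = −23 + 6·4
1 = 6·257 − 67·23
1 = −67·7476 + 1949·257
So 257·1949 ≡ 1 (mod 7476), hence d = 1949.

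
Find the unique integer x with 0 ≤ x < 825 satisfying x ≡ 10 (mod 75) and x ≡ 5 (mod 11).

Write x = 10 + 75·k. Then 75·k ≡ 5 − 10 ≡ 6 (mod 11).
Need 75⁻¹ mod 11. Extended Euclid on (11, 9):
11 = 1×9 + 2
9 = 4×2 + 1
2 = 2×1 + 0
Back-substitute:
1 = 9 − 4·2
1 = −4·11 + 5·9
75⁻¹ ≡ 5 (mod 11), so k ≡ 5·6 ≡ 8 (mod 11).
x = 10 + 75·8 = 610.

610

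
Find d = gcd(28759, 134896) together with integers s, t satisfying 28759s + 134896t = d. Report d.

1

Repeated division:
134896 = 4·28759 + 19860
28759 = 1·19860 + 8899
19860 = 2·8899 + 2062
8899 = 4·2062 + 651
2062 = 3·651 + 109
651 = 5·109 + 106
109 = 1·106 + 3
106 = 35·3 + 1
3 = 3·1 + 0
gcd(28759, 134896) = 1.
Express as a combination:
1 = 106 − 35·3
1 = −35·109 + 36·106
1 = 36·651 − 215·109
1 = −215·2062 + 681·651
1 = 681·8899 − 2939·2062
1 = −2939·19860 + 6559·8899
1 = 6559·28759 − 9498·19860
1 = −9498·134896 + 44551·28759
So 1 = (-9498)·134896 + (44551)·28759.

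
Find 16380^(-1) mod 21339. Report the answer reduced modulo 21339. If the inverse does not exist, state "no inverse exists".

Compute gcd(16380, 21339):
21339 = 1*16380 + 4959
16380 = 3*4959 + 1503
4959 = 3*1503 + 450
1503 = 3*450 + 153
450 = 2*153 + 144
153 = 1*144 + 9
144 = 16*9 + 0
Since gcd = 9 > 1, 16380 is not a unit mod 21339.

no inverse exists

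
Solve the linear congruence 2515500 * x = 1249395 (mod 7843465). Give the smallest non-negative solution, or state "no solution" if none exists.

995274

First find gcd(2515500, 7843465):
7843465 = 3×2515500 + 296965
2515500 = 8×296965 + 139780
296965 = 2×139780 + 17405
139780 = 8×17405 + 540
17405 = 32×540 + 125
540 = 4×125 + 40
125 = 3×40 + 5
40 = 8×5 + 0
gcd = 5 and 5 | 1249395, so solutions exist. Divide through by 5: 503100x ≡ 249879 (mod 1568693).
Now find 503100⁻¹ mod 1568693:
1568693 = 3*503100 + 59393
503100 = 8*59393 + 27956
59393 = 2*27956 + 3481
27956 = 8*3481 + 108
3481 = 32*108 + 25
108 = 4*25 + 8
25 = 3*8 + 1
8 = 8*1 + 0
Back-substitute:
1 = 25 − 3·8
1 = −3·108 + 13·25
1 = 13·3481 − 419·108
1 = −419·27956 + 3365·3481
1 = 3365·59393 − 7149·27956
1 = −7149·503100 + 60557·59393
1 = 60557·1568693 − 188820·503100
So 503100·(-188820) ≡ 1 (mod 1568693), i.e. 503100⁻¹ ≡ 1379873.
Then x ≡ 1379873·249879 ≡ 995274 (mod 1568693); the smallest non-negative solution is x = 995274.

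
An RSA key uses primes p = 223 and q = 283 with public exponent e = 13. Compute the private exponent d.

48157

φ(n) = (p−1)(q−1) = 222·282 = 62604.
Need d with 13·d ≡ 1 (mod 62604). Apply the extended Euclidean algorithm:
62604 = 4815·13 + 9
13 = 1·9 + 4
9 = 2·4 + 1
4 = 4·1 + 0
Back-substitute:
1 = 9 − 2·4
1 = −2·13 + 3·9
1 = 3·62604 − 14447·13
So 13·(-14447) ≡ 1 (mod 62604), hence d ≡ -14447 ≡ 48157 (mod 62604).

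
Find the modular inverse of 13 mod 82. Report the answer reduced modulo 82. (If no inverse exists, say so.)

gcd(82, 13) by repeated division:
82 = 6×13 + 4
13 = 3×4 + 1
4 = 4×1 + 0
gcd = 1, so the inverse exists. Back-substitute:
1 = 13 − 3·4
1 = −3·82 + 19·13
So 13·19 ≡ 1 (mod 82).

19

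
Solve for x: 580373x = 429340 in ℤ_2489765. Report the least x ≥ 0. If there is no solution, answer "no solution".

800645

First find gcd(580373, 2489765):
2489765 = 4×580373 + 168273
580373 = 3×168273 + 75554
168273 = 2×75554 + 17165
75554 = 4×17165 + 6894
17165 = 2×6894 + 3377
6894 = 2×3377 + 140
3377 = 24×140 + 17
140 = 8×17 + 4
17 = 4×4 + 1
4 = 4×1 + 0
gcd = 1, so a unique solution mod 2489765 exists.
Back-substitute for the Bézout coefficients:
1 = 17 − 4·4
1 = −4·140 + 33·17
1 = 33·3377 − 796·140
1 = −796·6894 + 1625·3377
1 = 1625·17165 − 4046·6894
1 = −4046·75554 + 17809·17165
1 = 17809·168273 − 39664·75554
1 = −39664·580373 + 136801·168273
1 = 136801·2489765 − 586868·580373
So 580373·(-586868) ≡ 1 (mod 2489765), giving 580373⁻¹ ≡ 1902897.
x ≡ 580373⁻¹·429340 ≡ 1902897·429340 ≡ 800645 (mod 2489765).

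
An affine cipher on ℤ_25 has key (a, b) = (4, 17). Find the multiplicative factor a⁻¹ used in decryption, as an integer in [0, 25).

Run Euclid on (25, 4):
25 = 6*4 + 1
4 = 4*1 + 0
gcd = 1, so the inverse exists. Back-substitute:
1 = 25 − 6·4
So 4·(-6) ≡ 1 (mod 25), and -6 ≡ 19 (mod 25).

19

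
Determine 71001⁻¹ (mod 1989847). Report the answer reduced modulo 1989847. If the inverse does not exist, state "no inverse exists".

Apply the Euclidean algorithm to 1989847 and 71001:
1989847 = 28*71001 + 1819
71001 = 39*1819 + 60
1819 = 30*60 + 19
60 = 3*19 + 3
19 = 6*3 + 1
3 = 3*1 + 0
gcd = 1, so the inverse exists. Back-substitute:
1 = 19 − 6·3
1 = −6·60 + 19·19
1 = 19·1819 − 576·60
1 = −576·71001 + 22483·1819
1 = 22483·1989847 − 630100·71001
Thus 71001·(-630100) ≡ 1 (mod 1989847); reducing, -630100 mod 1989847 = 1359747.

1359747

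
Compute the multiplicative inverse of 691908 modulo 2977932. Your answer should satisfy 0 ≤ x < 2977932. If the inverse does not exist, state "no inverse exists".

no inverse exists

Euclidean algorithm on 2977932, 691908:
2977932 = 4·691908 + 210300
691908 = 3·210300 + 61008
210300 = 3·61008 + 27276
61008 = 2·27276 + 6456
27276 = 4·6456 + 1452
6456 = 4·1452 + 648
1452 = 2·648 + 156
648 = 4·156 + 24
156 = 6·24 + 12
24 = 2·12 + 0
Since gcd = 12 > 1, 691908 is not a unit mod 2977932.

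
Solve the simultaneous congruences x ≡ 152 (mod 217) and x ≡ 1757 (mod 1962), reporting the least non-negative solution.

219539

Write x = 152 + 217·k. Then 217·k ≡ 1757 − 152 ≡ 1605 (mod 1962).
Need 217⁻¹ mod 1962. Extended Euclid on (1962, 217):
1962 = 9×217 + 9
217 = 24×9 + 1
9 = 9×1 + 0
Back-substitute:
1 = 217 − 24·9
1 = −24·1962 + 217·217
217⁻¹ ≡ 217 (mod 1962), so k ≡ 217·1605 ≡ 1011 (mod 1962).
x = 152 + 217·1011 = 219539.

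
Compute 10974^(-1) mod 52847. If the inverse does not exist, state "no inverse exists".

Extended Euclidean algorithm:
52847 = 4·10974 + 8951
10974 = 1·8951 + 2023
8951 = 4·2023 + 859
2023 = 2·859 + 305
859 = 2·305 + 249
305 = 1·249 + 56
249 = 4·56 + 25
56 = 2·25 + 6
25 = 4·6 + 1
6 = 6·1 + 0
gcd = 1, so the inverse exists. Back-substitute:
1 = 25 − 4·6
1 = −4·56 + 9·25
1 = 9·249 − 40·56
1 = −40·305 + 49·249
1 = 49·859 − 138·305
1 = −138·2023 + 325·859
1 = 325·8951 − 1438·2023
1 = −1438·10974 + 1763·8951
1 = 1763·52847 − 8490·10974
Hence 10974⁻¹ ≡ -8490 ≡ 44357 (mod 52847).

44357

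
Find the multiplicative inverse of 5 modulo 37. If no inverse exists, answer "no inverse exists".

15

Apply the Euclidean algorithm to 37 and 5:
37 = 7*5 + 2
5 = 2*2 + 1
2 = 2*1 + 0
gcd = 1, so the inverse exists. Back-substitute:
1 = 5 − 2·2
1 = −2·37 + 15·5
So 5·15 ≡ 1 (mod 37).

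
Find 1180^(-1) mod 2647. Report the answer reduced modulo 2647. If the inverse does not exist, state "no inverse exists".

Run Euclid on (2647, 1180):
2647 = 2·1180 + 287
1180 = 4·287 + 32
287 = 8·32 + 31
32 = 1·31 + 1
31 = 31·1 + 0
Since gcd(1180, 2647) = 1, back-substitute to write 1 as a combination:
1 = 32 − 31
1 = −287 + 9·32
1 = 9·1180 − 37·287
1 = −37·2647 + 83·1180
So 1180·83 ≡ 1 (mod 2647).

83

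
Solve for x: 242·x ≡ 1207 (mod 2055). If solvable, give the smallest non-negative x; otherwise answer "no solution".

506

First find gcd(242, 2055):
2055 = 8*242 + 119
242 = 2*119 + 4
119 = 29*4 + 3
4 = 1*3 + 1
3 = 3*1 + 0
gcd = 1, so a unique solution mod 2055 exists.
Back-substitute for the Bézout coefficients:
1 = 4 − 3
1 = −119 + 30·4
1 = 30·242 − 61·119
1 = −61·2055 + 518·242
So 242·(518) ≡ 1 (mod 2055), giving 242⁻¹ ≡ 518.
x ≡ 242⁻¹·1207 ≡ 518·1207 ≡ 506 (mod 2055).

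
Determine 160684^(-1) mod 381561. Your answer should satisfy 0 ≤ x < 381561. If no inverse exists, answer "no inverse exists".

114919

Apply the Euclidean algorithm to 381561 and 160684:
381561 = 2*160684 + 60193
160684 = 2*60193 + 40298
60193 = 1*40298 + 19895
40298 = 2*19895 + 508
19895 = 39*508 + 83
508 = 6*83 + 10
83 = 8*10 + 3
10 = 3*3 + 1
3 = 3*1 + 0
gcd = 1, so the inverse exists. Back-substitute:
1 = 10 − 3·3
1 = −3·83 + 25·10
1 = 25·508 − 153·83
1 = −153·19895 + 5992·508
1 = 5992·40298 − 12137·19895
1 = −12137·60193 + 18129·40298
1 = 18129·160684 − 48395·60193
1 = −48395·381561 + 114919·160684
So 160684·114919 ≡ 1 (mod 381561).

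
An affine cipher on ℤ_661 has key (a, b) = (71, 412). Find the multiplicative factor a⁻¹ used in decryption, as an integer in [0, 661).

270

Extended Euclidean algorithm:
661 = 9×71 + 22
71 = 3×22 + 5
22 = 4×5 + 2
5 = 2×2 + 1
2 = 2×1 + 0
Since gcd(71, 661) = 1, back-substitute to write 1 as a combination:
1 = 5 − 2·2
1 = −2·22 + 9·5
1 = 9·71 − 29·22
1 = −29·661 + 270·71
So 71·270 ≡ 1 (mod 661).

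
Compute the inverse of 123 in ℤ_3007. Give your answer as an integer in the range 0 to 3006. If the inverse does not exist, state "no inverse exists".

gcd(3007, 123) by repeated division:
3007 = 24*123 + 55
123 = 2*55 + 13
55 = 4*13 + 3
13 = 4*3 + 1
3 = 3*1 + 0
The gcd is 1. Working backward:
1 = 13 − 4·3
1 = −4·55 + 17·13
1 = 17·123 − 38·55
1 = −38·3007 + 929·123
So 123·929 ≡ 1 (mod 3007).

929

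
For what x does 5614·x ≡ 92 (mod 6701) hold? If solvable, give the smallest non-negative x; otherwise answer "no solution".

First find gcd(5614, 6701):
6701 = 1*5614 + 1087
5614 = 5*1087 + 179
1087 = 6*179 + 13
179 = 13*13 + 10
13 = 1*10 + 3
10 = 3*3 + 1
3 = 3*1 + 0
gcd = 1, so a unique solution mod 6701 exists.
Back-substitute for the Bézout coefficients:
1 = 10 − 3·3
1 = −3·13 + 4·10
1 = 4·179 − 55·13
1 = −55·1087 + 334·179
1 = 334·5614 − 1725·1087
1 = −1725·6701 + 2059·5614
So 5614·(2059) ≡ 1 (mod 6701), giving 5614⁻¹ ≡ 2059.
x ≡ 5614⁻¹·92 ≡ 2059·92 ≡ 1800 (mod 6701).

1800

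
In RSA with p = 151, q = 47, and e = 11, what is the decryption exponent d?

4391

φ(n) = (p−1)(q−1) = 150·46 = 6900.
Need d with 11·d ≡ 1 (mod 6900). Apply the extended Euclidean algorithm:
6900 = 627*11 + 3
11 = 3*3 + 2
3 = 1*2 + 1
2 = 2*1 + 0
Back-substitute:
1 = 3 − 2
1 = −11 + 4·3
1 = 4·6900 − 2509·11
So 11·(-2509) ≡ 1 (mod 6900), hence d ≡ -2509 ≡ 4391 (mod 6900).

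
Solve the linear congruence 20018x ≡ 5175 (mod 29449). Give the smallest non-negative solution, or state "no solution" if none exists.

First find gcd(20018, 29449):
29449 = 1·20018 + 9431
20018 = 2·9431 + 1156
9431 = 8·1156 + 183
1156 = 6·183 + 58
183 = 3·58 + 9
58 = 6·9 + 4
9 = 2·4 + 1
4 = 4·1 + 0
gcd = 1, so a unique solution mod 29449 exists.
Back-substitute for the Bézout coefficients:
1 = 9 − 2·4
1 = −2·58 + 13·9
1 = 13·183 − 41·58
1 = −41·1156 + 259·183
1 = 259·9431 − 2113·1156
1 = −2113·20018 + 4485·9431
1 = 4485·29449 − 6598·20018
So 20018·(-6598) ≡ 1 (mod 29449), giving 20018⁻¹ ≡ 22851.
x ≡ 20018⁻¹·5175 ≡ 22851·5175 ≡ 16190 (mod 29449).

16190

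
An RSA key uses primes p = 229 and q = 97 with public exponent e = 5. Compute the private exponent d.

φ(n) = (p−1)(q−1) = 228·96 = 21888.
Need d with 5·d ≡ 1 (mod 21888). Apply the extended Euclidean algorithm:
21888 = 4377*5 + 3
5 = 1*3 + 2
3 = 1*2 + 1
2 = 2*1 + 0
Back-substitute:
1 = 3 − 2
1 = −5 + 2·3
1 = 2·21888 − 8755·5
So 5·(-8755) ≡ 1 (mod 21888), hence d ≡ -8755 ≡ 13133 (mod 21888).

13133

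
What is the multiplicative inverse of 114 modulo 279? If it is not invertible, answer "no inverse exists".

Compute gcd(114, 279):
279 = 2·114 + 51
114 = 2·51 + 12
51 = 4·12 + 3
12 = 4·3 + 0
gcd(114, 279) = 3 ≠ 1, so 114 has no multiplicative inverse modulo 279.

no inverse exists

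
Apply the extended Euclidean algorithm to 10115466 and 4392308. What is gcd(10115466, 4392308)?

Repeated division:
10115466 = 2*4392308 + 1330850
4392308 = 3*1330850 + 399758
1330850 = 3*399758 + 131576
399758 = 3*131576 + 5030
131576 = 26*5030 + 796
5030 = 6*796 + 254
796 = 3*254 + 34
254 = 7*34 + 16
34 = 2*16 + 2
16 = 8*2 + 0
gcd(10115466, 4392308) = 2.
Back-substituting:
2 = 34 − 2·16
2 = −2·254 + 15·34
2 = 15·796 − 47·254
2 = −47·5030 + 297·796
2 = 297·131576 − 7769·5030
2 = −7769·399758 + 23604·131576
2 = 23604·1330850 − 78581·399758
2 = −78581·4392308 + 259347·1330850
2 = 259347·10115466 − 597275·4392308
So 2 = (259347)·10115466 + (-597275)·4392308.

2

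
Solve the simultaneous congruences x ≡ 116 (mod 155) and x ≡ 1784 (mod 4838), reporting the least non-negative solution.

Write x = 116 + 155·k. Then 155·k ≡ 1784 − 116 ≡ 1668 (mod 4838).
Need 155⁻¹ mod 4838. Extended Euclid on (4838, 155):
4838 = 31·155 + 33
155 = 4·33 + 23
33 = 1·23 + 10
23 = 2·10 + 3
10 = 3·3 + 1
3 = 3·1 + 0
Back-substitute:
1 = 10 − 3·3
1 = −3·23 + 7·10
1 = 7·33 − 10·23
1 = −10·155 + 47·33
1 = 47·4838 − 1467·155
155⁻¹ ≡ 3371 (mod 4838), so k ≡ 3371·1668 ≡ 1072 (mod 4838).
x = 116 + 155·1072 = 166276.

166276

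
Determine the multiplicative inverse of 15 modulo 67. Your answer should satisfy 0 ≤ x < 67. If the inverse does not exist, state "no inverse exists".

9

Apply the Euclidean algorithm to 67 and 15:
67 = 4*15 + 7
15 = 2*7 + 1
7 = 7*1 + 0
The gcd is 1. Working backward:
1 = 15 − 2·7
1 = −2·67 + 9·15
So 15·9 ≡ 1 (mod 67).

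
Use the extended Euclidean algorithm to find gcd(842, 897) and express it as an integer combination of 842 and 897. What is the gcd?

1

Euclidean algorithm:
897 = 1×842 + 55
842 = 15×55 + 17
55 = 3×17 + 4
17 = 4×4 + 1
4 = 4×1 + 0
gcd(842, 897) = 1.
Back-substituting:
1 = 17 − 4·4
1 = −4·55 + 13·17
1 = 13·842 − 199·55
1 = −199·897 + 212·842
So 1 = (-199)·897 + (212)·842.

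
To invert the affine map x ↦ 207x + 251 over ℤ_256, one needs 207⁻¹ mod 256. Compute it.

Extended Euclidean algorithm:
256 = 1·207 + 49
207 = 4·49 + 11
49 = 4·11 + 5
11 = 2·5 + 1
5 = 5·1 + 0
The gcd is 1. Working backward:
1 = 11 − 2·5
1 = −2·49 + 9·11
1 = 9·207 − 38·49
1 = −38·256 + 47·207
So 207·47 ≡ 1 (mod 256).

47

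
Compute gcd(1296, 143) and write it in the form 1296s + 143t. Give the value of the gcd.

Repeated division:
1296 = 9·143 + 9
143 = 15·9 + 8
9 = 1·8 + 1
8 = 8·1 + 0
gcd(1296, 143) = 1.
Back-substituting:
1 = 9 − 8
1 = −143 + 16·9
1 = 16·1296 − 145·143
So 1 = (16)·1296 + (-145)·143.

1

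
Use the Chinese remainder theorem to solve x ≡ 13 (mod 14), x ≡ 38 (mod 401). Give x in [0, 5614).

Write x = 13 + 14·k. Then 14·k ≡ 38 − 13 ≡ 25 (mod 401).
Need 14⁻¹ mod 401. Extended Euclid on (401, 14):
401 = 28*14 + 9
14 = 1*9 + 5
9 = 1*5 + 4
5 = 1*4 + 1
4 = 4*1 + 0
Back-substitute:
1 = 5 − 4
1 = −9 + 2·5
1 = 2·14 − 3·9
1 = −3·401 + 86·14
14⁻¹ ≡ 86 (mod 401), so k ≡ 86·25 ≡ 145 (mod 401).
x = 13 + 14·145 = 2043.

2043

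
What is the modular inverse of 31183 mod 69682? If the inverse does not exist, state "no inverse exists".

Run Euclid on (69682, 31183):
69682 = 2·31183 + 7316
31183 = 4·7316 + 1919
7316 = 3·1919 + 1559
1919 = 1·1559 + 360
1559 = 4·360 + 119
360 = 3·119 + 3
119 = 39·3 + 2
3 = 1·2 + 1
2 = 2·1 + 0
The gcd is 1. Working backward:
1 = 3 − 2
1 = −119 + 40·3
1 = 40·360 − 121·119
1 = −121·1559 + 524·360
1 = 524·1919 − 645·1559
1 = −645·7316 + 2459·1919
1 = 2459·31183 − 10481·7316
1 = −10481·69682 + 23421·31183
So 31183·23421 ≡ 1 (mod 69682).

23421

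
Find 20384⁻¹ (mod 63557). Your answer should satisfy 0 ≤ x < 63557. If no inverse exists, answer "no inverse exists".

no inverse exists

Euclidean algorithm on 63557, 20384:
63557 = 3·20384 + 2405
20384 = 8·2405 + 1144
2405 = 2·1144 + 117
1144 = 9·117 + 91
117 = 1·91 + 26
91 = 3·26 + 13
26 = 2·13 + 0
The gcd is 13, not 1, hence no inverse exists.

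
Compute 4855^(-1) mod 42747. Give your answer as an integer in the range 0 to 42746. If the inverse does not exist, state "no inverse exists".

13753

gcd(42747, 4855) by repeated division:
42747 = 8·4855 + 3907
4855 = 1·3907 + 948
3907 = 4·948 + 115
948 = 8·115 + 28
115 = 4·28 + 3
28 = 9·3 + 1
3 = 3·1 + 0
gcd = 1, so the inverse exists. Back-substitute:
1 = 28 − 9·3
1 = −9·115 + 37·28
1 = 37·948 − 305·115
1 = −305·3907 + 1257·948
1 = 1257·4855 − 1562·3907
1 = −1562·42747 + 13753·4855
So 4855·13753 ≡ 1 (mod 42747).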